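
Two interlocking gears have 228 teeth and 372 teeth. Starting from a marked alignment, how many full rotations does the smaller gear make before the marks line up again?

The first common completion time is the LCM of the periods.
228 = 2^2 × 3 × 19
372 = 2^2 × 3 × 31
LCM(228, 372) = 2^2 × 3 × 19 × 31 = 7068.
Rotations for period 228: 7068 / 228 = 31.

31 rotations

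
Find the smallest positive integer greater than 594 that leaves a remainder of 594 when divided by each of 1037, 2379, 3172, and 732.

N − 594 must be a common multiple of 1037, 2379, 3172, and 732.
1037 = 17 × 61
2379 = 3 × 13 × 61
3172 = 2^2 × 13 × 61
732 = 2^2 × 3 × 61
LCM(1037, 2379, 3172, 732) = 2^2 × 3 × 13 × 17 × 61 = 161772.
Smallest N > 594 is LCM + 594 = 161772 + 594 = 162366.

162366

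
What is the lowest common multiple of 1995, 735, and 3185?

181545

1995 = 3 × 5 × 7 × 19
735 = 3 × 5 × 7^2
3185 = 5 × 7^2 × 13
LCM(1995, 735, 3185) = 3 × 5 × 7^2 × 13 × 19 = 181545.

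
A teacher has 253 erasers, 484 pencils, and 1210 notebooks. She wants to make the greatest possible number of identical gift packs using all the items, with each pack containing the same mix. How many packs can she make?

The pack count must divide each quantity, so the greatest is gcd(253, 484, 1210).
253 = 11 × 23
484 = 2^2 × 11^2
1210 = 2 × 5 × 11^2
gcd(253, 484, 1210) = 11.

11 packs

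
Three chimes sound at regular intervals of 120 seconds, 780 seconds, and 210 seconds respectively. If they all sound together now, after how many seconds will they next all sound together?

They coincide at every common multiple of the periods; the first is the LCM.
120 = 2^3 × 3 × 5
780 = 2^2 × 3 × 5 × 13
210 = 2 × 3 × 5 × 7
LCM(120, 780, 210) = 2^3 × 3 × 5 × 7 × 13 = 10920.

10920 seconds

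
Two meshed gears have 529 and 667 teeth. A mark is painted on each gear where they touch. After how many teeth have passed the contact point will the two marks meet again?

15341 teeth

We need the least common multiple of the intervals.
529 = 23^2
667 = 23 × 29
LCM(529, 667) = 23^2 × 29 = 15341.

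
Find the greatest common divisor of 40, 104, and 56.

8

40 = 2^3 × 5
104 = 2^3 × 13
56 = 2^3 × 7
gcd(40, 104, 56) = 2^3 = 8.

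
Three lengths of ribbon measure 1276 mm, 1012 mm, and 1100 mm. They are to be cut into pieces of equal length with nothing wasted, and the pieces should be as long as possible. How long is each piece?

Each piece length must divide every original length, so the longest possible is gcd(1276, 1012, 1100).
1276 = 2^2 × 11 × 29
1012 = 2^2 × 11 × 23
1100 = 2^2 × 5^2 × 11
gcd(1276, 1012, 1100) = 2^2 × 11 = 44.

44 mm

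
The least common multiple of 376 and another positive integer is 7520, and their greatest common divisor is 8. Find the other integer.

gcd × lcm = product of the two integers, so the other integer is (8 × 7520) / 376 = 160.

160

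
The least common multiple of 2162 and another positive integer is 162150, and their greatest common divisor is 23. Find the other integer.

1725

gcd × lcm = product of the two integers, so the other integer is (23 × 162150) / 2162 = 1725.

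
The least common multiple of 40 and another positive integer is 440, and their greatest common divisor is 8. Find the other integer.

88

gcd × lcm = product of the two integers, so the other integer is (8 × 440) / 40 = 88.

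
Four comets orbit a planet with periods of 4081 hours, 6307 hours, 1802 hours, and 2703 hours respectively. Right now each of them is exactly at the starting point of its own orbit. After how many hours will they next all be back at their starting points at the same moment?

416262 hours

They coincide at every common multiple of the periods; the first is the LCM.
4081 = 7 × 11 × 53
6307 = 7 × 17 × 53
1802 = 2 × 17 × 53
2703 = 3 × 17 × 53
LCM(4081, 6307, 1802, 2703) = 2 × 3 × 7 × 11 × 17 × 53 = 416262.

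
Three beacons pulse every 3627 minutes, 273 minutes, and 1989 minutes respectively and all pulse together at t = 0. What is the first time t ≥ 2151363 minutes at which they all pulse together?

2158065 minutes

Joint pulses occur at multiples of LCM(3627, 273, 1989).
3627 = 3^2 × 13 × 31
273 = 3 × 7 × 13
1989 = 3^2 × 13 × 17
LCM(3627, 273, 1989) = 3^2 × 7 × 13 × 17 × 31 = 431613.
Smallest multiple of 431613 that is ≥ 2151363: ⌈2151363/431613⌉ × 431613 = 5 × 431613 = 2158065.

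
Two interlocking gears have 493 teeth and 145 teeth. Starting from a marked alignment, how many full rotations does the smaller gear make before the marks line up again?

They are all back at their starting positions together after one LCM of the periods.
493 = 17 × 29
145 = 5 × 29
LCM(493, 145) = 5 × 17 × 29 = 2465.
Rotations for period 145: 2465 / 145 = 17.

17 rotations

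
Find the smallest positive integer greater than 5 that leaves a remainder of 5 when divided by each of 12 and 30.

N − 5 must be a common multiple of 12 and 30.
12 = 2^2 × 3
30 = 2 × 3 × 5
LCM(12, 30) = 2^2 × 3 × 5 = 60.
Smallest N > 5 is LCM + 5 = 60 + 5 = 65.

65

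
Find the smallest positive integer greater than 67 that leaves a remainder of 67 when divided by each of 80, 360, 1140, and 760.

N − 67 must be a common multiple of 80, 360, 1140, and 760.
80 = 2^4 × 5
360 = 2^3 × 3^2 × 5
1140 = 2^2 × 3 × 5 × 19
760 = 2^3 × 5 × 19
LCM(80, 360, 1140, 760) = 2^4 × 3^2 × 5 × 19 = 13680.
Smallest N > 67 is LCM + 67 = 13680 + 67 = 13747.

13747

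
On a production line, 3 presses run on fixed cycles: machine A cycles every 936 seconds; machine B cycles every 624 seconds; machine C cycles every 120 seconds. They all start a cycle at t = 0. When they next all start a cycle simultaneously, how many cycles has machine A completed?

10 cycles

The first common completion time is the LCM of the periods.
936 = 2^3 × 3^2 × 13
624 = 2^4 × 3 × 13
120 = 2^3 × 3 × 5
LCM(936, 624, 120) = 2^4 × 3^2 × 5 × 13 = 9360.
Cycles for period 936: 9360 / 936 = 10.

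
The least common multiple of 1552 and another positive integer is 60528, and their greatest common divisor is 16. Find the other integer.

gcd × lcm = product of the two integers, so the other integer is (16 × 60528) / 1552 = 624.

624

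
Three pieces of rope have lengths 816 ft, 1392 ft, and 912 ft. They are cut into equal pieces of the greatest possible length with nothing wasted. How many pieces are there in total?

65

Piece length = gcd(816, 1392, 912).
816 = 2^4 × 3 × 17
1392 = 2^4 × 3 × 29
912 = 2^4 × 3 × 19
gcd(816, 1392, 912) = 2^4 × 3 = 48.
Total pieces = 816/48 + 1392/48 + 912/48 = 17 + 29 + 19 = 65.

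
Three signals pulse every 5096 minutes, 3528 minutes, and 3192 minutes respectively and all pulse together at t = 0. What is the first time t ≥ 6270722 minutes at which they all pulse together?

Joint pulses occur at multiples of LCM(5096, 3528, 3192).
5096 = 2^3 × 7^2 × 13
3528 = 2^3 × 3^2 × 7^2
3192 = 2^3 × 3 × 7 × 19
LCM(5096, 3528, 3192) = 2^3 × 3^2 × 7^2 × 13 × 19 = 871416.
Smallest multiple of 871416 that is ≥ 6270722: ⌈6270722/871416⌉ × 871416 = 8 × 871416 = 6971328.

6971328 minutes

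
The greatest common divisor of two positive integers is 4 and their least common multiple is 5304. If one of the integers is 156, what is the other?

For two integers, gcd × lcm = product, so the other is (4 × 5304) / 156 = 21216 / 156 = 136.

136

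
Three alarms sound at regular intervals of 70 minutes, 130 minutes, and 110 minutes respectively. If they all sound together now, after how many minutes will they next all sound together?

10010 minutes

We need the least common multiple of the intervals.
70 = 2 × 5 × 7
130 = 2 × 5 × 13
110 = 2 × 5 × 11
LCM(70, 130, 110) = 2 × 5 × 7 × 11 × 13 = 10010.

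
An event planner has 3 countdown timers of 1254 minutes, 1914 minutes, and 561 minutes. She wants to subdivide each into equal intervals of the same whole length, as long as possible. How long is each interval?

The interval must divide each timer length; the longest such is the gcd.
1254 = 2 × 3 × 11 × 19
1914 = 2 × 3 × 11 × 29
561 = 3 × 11 × 17
gcd(1254, 1914, 561) = 3 × 11 = 33.

33 minutes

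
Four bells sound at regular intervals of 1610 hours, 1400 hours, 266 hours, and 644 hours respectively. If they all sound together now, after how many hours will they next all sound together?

611800 hours

They coincide at every common multiple of the periods; the first is the LCM.
1610 = 2 × 5 × 7 × 23
1400 = 2^3 × 5^2 × 7
266 = 2 × 7 × 19
644 = 2^2 × 7 × 23
LCM(1610, 1400, 266, 644) = 2^3 × 5^2 × 7 × 19 × 23 = 611800.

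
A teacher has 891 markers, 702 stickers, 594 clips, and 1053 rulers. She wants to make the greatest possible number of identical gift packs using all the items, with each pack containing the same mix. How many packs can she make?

27 packs

The pack count must divide each quantity, so the greatest is gcd(891, 702, 594, 1053).
891 = 3^4 × 11
702 = 2 × 3^3 × 13
594 = 2 × 3^3 × 11
1053 = 3^4 × 13
gcd(891, 702, 594, 1053) = 3^3 = 27.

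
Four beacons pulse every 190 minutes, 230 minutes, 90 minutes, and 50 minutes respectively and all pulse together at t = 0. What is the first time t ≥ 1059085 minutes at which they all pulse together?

Joint pulses occur at multiples of LCM(190, 230, 90, 50).
190 = 2 × 5 × 19
230 = 2 × 5 × 23
90 = 2 × 3^2 × 5
50 = 2 × 5^2
LCM(190, 230, 90, 50) = 2 × 3^2 × 5^2 × 19 × 23 = 196650.
Smallest multiple of 196650 that is ≥ 1059085: ⌈1059085/196650⌉ × 196650 = 6 × 196650 = 1179900.

1179900 minutes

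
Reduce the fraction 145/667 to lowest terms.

5/23

145 = 5 × 29
667 = 23 × 29
gcd(145, 667) = 29.
Divide numerator and denominator by 29: 145/667 = 5/23.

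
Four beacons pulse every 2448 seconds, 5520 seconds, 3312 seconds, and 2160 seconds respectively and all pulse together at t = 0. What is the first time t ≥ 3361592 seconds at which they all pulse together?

3378240 seconds

Joint pulses occur at multiples of LCM(2448, 5520, 3312, 2160).
2448 = 2^4 × 3^2 × 17
5520 = 2^4 × 3 × 5 × 23
3312 = 2^4 × 3^2 × 23
2160 = 2^4 × 3^3 × 5
LCM(2448, 5520, 3312, 2160) = 2^4 × 3^3 × 5 × 17 × 23 = 844560.
Smallest multiple of 844560 that is ≥ 3361592: ⌈3361592/844560⌉ × 844560 = 4 × 844560 = 3378240.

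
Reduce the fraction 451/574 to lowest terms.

451 = 11 × 41
574 = 2 × 7 × 41
gcd(451, 574) = 41.
Divide numerator and denominator by 41: 451/574 = 11/14.

11/14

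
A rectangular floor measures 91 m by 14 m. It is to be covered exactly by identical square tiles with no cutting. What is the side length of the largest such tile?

7 m

The tile side must divide both 91 and 14, so the largest is their gcd.
91 = 7 × 13
14 = 2 × 7
gcd(91, 14) = 7.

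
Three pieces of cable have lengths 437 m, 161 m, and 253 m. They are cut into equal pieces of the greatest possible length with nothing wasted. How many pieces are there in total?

37

Piece length = gcd(437, 161, 253).
437 = 19 × 23
161 = 7 × 23
253 = 11 × 23
gcd(437, 161, 253) = 23.
Total pieces = 437/23 + 161/23 + 253/23 = 19 + 7 + 11 = 37.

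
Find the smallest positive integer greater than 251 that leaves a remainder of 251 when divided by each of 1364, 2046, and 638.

N − 251 must be a common multiple of 1364, 2046, and 638.
1364 = 2^2 × 11 × 31
2046 = 2 × 3 × 11 × 31
638 = 2 × 11 × 29
LCM(1364, 2046, 638) = 2^2 × 3 × 11 × 29 × 31 = 118668.
Smallest N > 251 is LCM + 251 = 118668 + 251 = 118919.

118919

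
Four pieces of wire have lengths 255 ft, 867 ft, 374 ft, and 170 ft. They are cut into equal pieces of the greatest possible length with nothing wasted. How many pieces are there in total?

Piece length = gcd(255, 867, 374, 170).
255 = 3 × 5 × 17
867 = 3 × 17^2
374 = 2 × 11 × 17
170 = 2 × 5 × 17
gcd(255, 867, 374, 170) = 17.
Total pieces = 255/17 + 867/17 + 374/17 + 170/17 = 15 + 51 + 22 + 10 = 98.

98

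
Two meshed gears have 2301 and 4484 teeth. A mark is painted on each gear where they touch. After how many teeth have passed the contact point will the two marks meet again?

174876 teeth

The first simultaneous occurrence is after LCM of the individual periods.
2301 = 3 × 13 × 59
4484 = 2^2 × 19 × 59
LCM(2301, 4484) = 2^2 × 3 × 13 × 19 × 59 = 174876.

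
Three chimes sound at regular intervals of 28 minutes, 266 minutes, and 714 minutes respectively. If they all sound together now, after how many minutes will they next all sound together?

27132 minutes

We need the least common multiple of the intervals.
28 = 2^2 × 7
266 = 2 × 7 × 19
714 = 2 × 3 × 7 × 17
LCM(28, 266, 714) = 2^2 × 3 × 7 × 17 × 19 = 27132.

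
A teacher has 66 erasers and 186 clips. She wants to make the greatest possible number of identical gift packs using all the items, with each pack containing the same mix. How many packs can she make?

6 packs

By the Euclidean algorithm:
186 = 2 × 66 + 54
66 = 1 × 54 + 12
54 = 4 × 12 + 6
12 = 2 × 6 + 0
gcd(66, 186) = 6.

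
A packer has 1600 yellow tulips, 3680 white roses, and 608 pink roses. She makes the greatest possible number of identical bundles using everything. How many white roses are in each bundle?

Number of bundles = gcd(1600, 3680, 608).
1600 = 2^6 × 5^2
3680 = 2^5 × 5 × 23
608 = 2^5 × 19
gcd(1600, 3680, 608) = 2^5 = 32.
white roses per bundle = 3680 / 32 = 115.

115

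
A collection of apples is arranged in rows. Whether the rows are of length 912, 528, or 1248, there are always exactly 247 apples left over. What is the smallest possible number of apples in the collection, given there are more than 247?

261079

N − 247 must be a common multiple of 912, 528, and 1248.
912 = 2^4 × 3 × 19
528 = 2^4 × 3 × 11
1248 = 2^5 × 3 × 13
LCM(912, 528, 1248) = 2^5 × 3 × 11 × 13 × 19 = 260832.
Smallest N > 247 is LCM + 247 = 260832 + 247 = 261079.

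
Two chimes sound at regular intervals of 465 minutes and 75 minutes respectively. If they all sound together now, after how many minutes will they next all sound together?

2325 minutes

The first simultaneous occurrence is after LCM of the individual periods.
465 = 3 × 5 × 31
75 = 3 × 5^2
LCM(465, 75) = 3 × 5^2 × 31 = 2325.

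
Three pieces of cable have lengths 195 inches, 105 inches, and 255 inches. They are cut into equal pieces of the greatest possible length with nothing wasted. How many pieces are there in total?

Piece length = gcd(195, 105, 255).
195 = 3 × 5 × 13
105 = 3 × 5 × 7
255 = 3 × 5 × 17
gcd(195, 105, 255) = 3 × 5 = 15.
Total pieces = 195/15 + 105/15 + 255/15 = 13 + 7 + 17 = 37.

37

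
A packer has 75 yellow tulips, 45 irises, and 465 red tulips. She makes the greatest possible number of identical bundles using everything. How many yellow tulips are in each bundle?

5

Number of bundles = gcd(75, 45, 465).
75 = 3 × 5^2
45 = 3^2 × 5
465 = 3 × 5 × 31
gcd(75, 45, 465) = 3 × 5 = 15.
yellow tulips per bundle = 75 / 15 = 5.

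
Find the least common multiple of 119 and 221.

119 = 7 × 17
221 = 13 × 17
LCM(119, 221) = 7 × 13 × 17 = 1547.

1547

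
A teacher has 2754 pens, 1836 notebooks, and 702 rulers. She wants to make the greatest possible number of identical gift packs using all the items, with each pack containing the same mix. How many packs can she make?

54 packs

The pack count must divide each quantity, so the greatest is gcd(2754, 1836, 702).
2754 = 2 × 3^4 × 17
1836 = 2^2 × 3^3 × 17
702 = 2 × 3^3 × 13
gcd(2754, 1836, 702) = 2 × 3^3 = 54.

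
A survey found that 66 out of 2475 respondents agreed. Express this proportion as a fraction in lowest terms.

66 = 2 × 3 × 11
2475 = 3^2 × 5^2 × 11
gcd(66, 2475) = 3 × 11 = 33.
Divide numerator and denominator by 33: 66/2475 = 2/75.

2/75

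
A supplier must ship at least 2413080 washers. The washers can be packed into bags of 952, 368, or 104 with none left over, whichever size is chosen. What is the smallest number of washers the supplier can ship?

The number of washers must be a common multiple of 952, 368, and 104, so a multiple of their LCM.
952 = 2^3 × 7 × 17
368 = 2^4 × 23
104 = 2^3 × 13
LCM(952, 368, 104) = 2^4 × 7 × 13 × 17 × 23 = 569296.
Smallest multiple of 569296 that is ≥ 2413080: ⌈2413080/569296⌉ × 569296 = 5 × 569296 = 2846480.

2846480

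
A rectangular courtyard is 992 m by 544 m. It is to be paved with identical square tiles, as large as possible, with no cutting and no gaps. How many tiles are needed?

Tile side = gcd(992, 544).
992 = 2^5 × 31
544 = 2^5 × 17
gcd(992, 544) = 2^5 = 32.
Tiles: (992/32) × (544/32) = 31 × 17 = 527.

527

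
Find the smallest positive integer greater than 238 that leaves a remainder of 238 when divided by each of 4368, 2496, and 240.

N − 238 must be a common multiple of 4368, 2496, and 240.
4368 = 2^4 × 3 × 7 × 13
2496 = 2^6 × 3 × 13
240 = 2^4 × 3 × 5
LCM(4368, 2496, 240) = 2^6 × 3 × 5 × 7 × 13 = 87360.
Smallest N > 238 is LCM + 238 = 87360 + 238 = 87598.

87598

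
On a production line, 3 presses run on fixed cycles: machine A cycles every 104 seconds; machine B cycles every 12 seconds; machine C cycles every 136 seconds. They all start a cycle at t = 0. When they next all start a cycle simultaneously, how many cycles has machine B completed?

442 cycles

The first common completion time is the LCM of the periods.
104 = 2^3 × 13
12 = 2^2 × 3
136 = 2^3 × 17
LCM(104, 12, 136) = 2^3 × 3 × 13 × 17 = 5304.
Cycles for period 12: 5304 / 12 = 442.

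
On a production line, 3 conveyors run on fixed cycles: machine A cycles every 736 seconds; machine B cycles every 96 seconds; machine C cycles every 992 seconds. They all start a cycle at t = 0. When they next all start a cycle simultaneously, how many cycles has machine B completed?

713 cycles

They are all back at their starting positions together after one LCM of the periods.
736 = 2^5 × 23
96 = 2^5 × 3
992 = 2^5 × 31
LCM(736, 96, 992) = 2^5 × 3 × 23 × 31 = 68448.
Cycles for period 96: 68448 / 96 = 713.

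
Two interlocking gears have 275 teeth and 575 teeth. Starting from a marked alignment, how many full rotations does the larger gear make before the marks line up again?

The first common completion time is the LCM of the periods.
275 = 5^2 × 11
575 = 5^2 × 23
LCM(275, 575) = 5^2 × 11 × 23 = 6325.
Rotations for period 575: 6325 / 575 = 11.

11 rotations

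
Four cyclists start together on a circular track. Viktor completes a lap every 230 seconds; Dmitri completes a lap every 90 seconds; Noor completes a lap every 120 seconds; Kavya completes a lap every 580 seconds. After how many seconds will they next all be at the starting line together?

They coincide at every common multiple of the periods; the first is the LCM.
230 = 2 × 5 × 23
90 = 2 × 3^2 × 5
120 = 2^3 × 3 × 5
580 = 2^2 × 5 × 29
LCM(230, 90, 120, 580) = 2^3 × 3^2 × 5 × 23 × 29 = 240120.

240120 seconds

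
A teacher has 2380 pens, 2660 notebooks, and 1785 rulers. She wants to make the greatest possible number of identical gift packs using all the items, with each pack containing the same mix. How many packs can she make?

35 packs

The pack count must divide each quantity, so the greatest is gcd(2380, 2660, 1785).
2380 = 2^2 × 5 × 7 × 17
2660 = 2^2 × 5 × 7 × 19
1785 = 3 × 5 × 7 × 17
gcd(2380, 2660, 1785) = 5 × 7 = 35.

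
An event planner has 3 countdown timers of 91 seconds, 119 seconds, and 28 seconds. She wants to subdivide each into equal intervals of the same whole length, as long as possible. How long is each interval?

7 seconds

The interval must divide each timer length; the longest such is the gcd.
91 = 7 × 13
119 = 7 × 17
28 = 2^2 × 7
gcd(91, 119, 28) = 7.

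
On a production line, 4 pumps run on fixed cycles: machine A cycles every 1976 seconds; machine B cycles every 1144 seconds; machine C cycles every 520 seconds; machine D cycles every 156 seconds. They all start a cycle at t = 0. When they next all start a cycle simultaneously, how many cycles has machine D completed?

2090 cycles

They are all back at their starting positions together after one LCM of the periods.
1976 = 2^3 × 13 × 19
1144 = 2^3 × 11 × 13
520 = 2^3 × 5 × 13
156 = 2^2 × 3 × 13
LCM(1976, 1144, 520, 156) = 2^3 × 3 × 5 × 11 × 13 × 19 = 326040.
Cycles for period 156: 326040 / 156 = 2090.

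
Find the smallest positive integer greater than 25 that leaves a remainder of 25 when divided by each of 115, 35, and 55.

N − 25 must be a common multiple of 115, 35, and 55.
115 = 5 × 23
35 = 5 × 7
55 = 5 × 11
LCM(115, 35, 55) = 5 × 7 × 11 × 23 = 8855.
Smallest N > 25 is LCM + 25 = 8855 + 25 = 8880.

8880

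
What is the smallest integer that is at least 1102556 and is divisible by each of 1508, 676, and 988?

The integer must be a common multiple of 1508, 676, and 988, so a multiple of their LCM.
1508 = 2^2 × 13 × 29
676 = 2^2 × 13^2
988 = 2^2 × 13 × 19
LCM(1508, 676, 988) = 2^2 × 13^2 × 19 × 29 = 372476.
Smallest multiple of 372476 that is ≥ 1102556: ⌈1102556/372476⌉ × 372476 = 3 × 372476 = 1117428.

1117428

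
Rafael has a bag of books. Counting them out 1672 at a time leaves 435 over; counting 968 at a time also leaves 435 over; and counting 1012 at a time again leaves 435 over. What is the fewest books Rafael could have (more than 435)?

423451

N − 435 must be a common multiple of 1672, 968, and 1012.
1672 = 2^3 × 11 × 19
968 = 2^3 × 11^2
1012 = 2^2 × 11 × 23
LCM(1672, 968, 1012) = 2^3 × 11^2 × 19 × 23 = 423016.
Smallest N > 435 is LCM + 435 = 423016 + 435 = 423451.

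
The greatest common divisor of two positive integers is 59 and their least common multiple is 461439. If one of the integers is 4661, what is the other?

For two integers, gcd × lcm = product, so the other is (59 × 461439) / 4661 = 27224901 / 4661 = 5841.

5841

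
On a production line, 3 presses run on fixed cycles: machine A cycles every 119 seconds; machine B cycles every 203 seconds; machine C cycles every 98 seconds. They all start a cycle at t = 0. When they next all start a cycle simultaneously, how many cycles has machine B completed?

The first common completion time is the LCM of the periods.
119 = 7 × 17
203 = 7 × 29
98 = 2 × 7^2
LCM(119, 203, 98) = 2 × 7^2 × 17 × 29 = 48314.
Cycles for period 203: 48314 / 203 = 238.

238 cycles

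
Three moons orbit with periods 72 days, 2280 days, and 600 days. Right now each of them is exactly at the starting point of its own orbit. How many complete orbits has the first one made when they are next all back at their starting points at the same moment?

They are all back at their starting positions together after one LCM of the periods.
72 = 2^3 × 3^2
2280 = 2^3 × 3 × 5 × 19
600 = 2^3 × 3 × 5^2
LCM(72, 2280, 600) = 2^3 × 3^2 × 5^2 × 19 = 34200.
Orbits for period 72: 34200 / 72 = 475.

475 orbits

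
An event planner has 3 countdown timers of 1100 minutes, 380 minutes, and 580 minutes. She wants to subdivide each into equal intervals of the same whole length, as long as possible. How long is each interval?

20 minutes

The interval must divide each timer length; the longest such is the gcd.
1100 = 2^2 × 5^2 × 11
380 = 2^2 × 5 × 19
580 = 2^2 × 5 × 29
gcd(1100, 380, 580) = 2^2 × 5 = 20.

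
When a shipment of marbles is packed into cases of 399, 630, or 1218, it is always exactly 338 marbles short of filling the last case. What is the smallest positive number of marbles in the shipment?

346792

Being 338 short of a full case of size k means N ≡ −338 (mod k), i.e. N + 338 is a multiple of each size.
399 = 3 × 7 × 19
630 = 2 × 3^2 × 5 × 7
1218 = 2 × 3 × 7 × 29
LCM(399, 630, 1218) = 2 × 3^2 × 5 × 7 × 19 × 29 = 347130.
Smallest positive N is 347130 − 338 = 346792.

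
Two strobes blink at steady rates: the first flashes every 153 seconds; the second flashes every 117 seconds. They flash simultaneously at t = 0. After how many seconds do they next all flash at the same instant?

1989 seconds

We need the least common multiple of the intervals.
153 = 3^2 × 17
117 = 3^2 × 13
LCM(153, 117) = 3^2 × 13 × 17 = 1989.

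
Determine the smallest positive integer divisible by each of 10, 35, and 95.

1330

10 = 2 × 5
35 = 5 × 7
95 = 5 × 19
LCM(10, 35, 95) = 2 × 5 × 7 × 19 = 1330.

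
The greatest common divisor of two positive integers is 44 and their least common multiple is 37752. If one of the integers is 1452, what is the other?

For two integers, gcd × lcm = product, so the other is (44 × 37752) / 1452 = 1661088 / 1452 = 1144.

1144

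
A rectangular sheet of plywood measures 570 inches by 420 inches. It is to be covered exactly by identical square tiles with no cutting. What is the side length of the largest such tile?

30 inches

By the Euclidean algorithm:
570 = 1 × 420 + 150
420 = 2 × 150 + 120
150 = 1 × 120 + 30
120 = 4 × 30 + 0
gcd(570, 420) = 30.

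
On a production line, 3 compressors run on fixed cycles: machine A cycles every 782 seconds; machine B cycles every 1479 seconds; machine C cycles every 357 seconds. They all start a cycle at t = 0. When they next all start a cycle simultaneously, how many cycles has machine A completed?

All finish a whole number of cycles simultaneously at t = LCM of the periods.
782 = 2 × 17 × 23
1479 = 3 × 17 × 29
357 = 3 × 7 × 17
LCM(782, 1479, 357) = 2 × 3 × 7 × 17 × 23 × 29 = 476238.
Cycles for period 782: 476238 / 782 = 609.

609 cycles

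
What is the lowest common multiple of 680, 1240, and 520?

680 = 2^3 × 5 × 17
1240 = 2^3 × 5 × 31
520 = 2^3 × 5 × 13
LCM(680, 1240, 520) = 2^3 × 5 × 13 × 17 × 31 = 274040.

274040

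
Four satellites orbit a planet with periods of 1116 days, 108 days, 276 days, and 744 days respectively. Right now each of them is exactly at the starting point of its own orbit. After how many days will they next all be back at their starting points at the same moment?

154008 days

They coincide at every common multiple of the periods; the first is the LCM.
1116 = 2^2 × 3^2 × 31
108 = 2^2 × 3^3
276 = 2^2 × 3 × 23
744 = 2^3 × 3 × 31
LCM(1116, 108, 276, 744) = 2^3 × 3^3 × 23 × 31 = 154008.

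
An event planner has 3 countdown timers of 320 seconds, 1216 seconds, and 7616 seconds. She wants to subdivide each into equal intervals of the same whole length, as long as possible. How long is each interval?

64 seconds

The interval must divide each timer length; the longest such is the gcd.
320 = 2^6 × 5
1216 = 2^6 × 19
7616 = 2^6 × 7 × 17
gcd(320, 1216, 7616) = 2^6 = 64.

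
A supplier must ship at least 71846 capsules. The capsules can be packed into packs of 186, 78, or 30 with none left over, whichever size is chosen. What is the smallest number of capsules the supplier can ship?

72540

The number of capsules must be a common multiple of 186, 78, and 30, so a multiple of their LCM.
186 = 2 × 3 × 31
78 = 2 × 3 × 13
30 = 2 × 3 × 5
LCM(186, 78, 30) = 2 × 3 × 5 × 13 × 31 = 12090.
Smallest multiple of 12090 that is ≥ 71846: ⌈71846/12090⌉ × 12090 = 6 × 12090 = 72540.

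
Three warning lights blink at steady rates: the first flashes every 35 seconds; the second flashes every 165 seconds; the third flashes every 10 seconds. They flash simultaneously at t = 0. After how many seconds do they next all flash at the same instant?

They coincide at every common multiple of the periods; the first is the LCM.
35 = 5 × 7
165 = 3 × 5 × 11
10 = 2 × 5
LCM(35, 165, 10) = 2 × 3 × 5 × 7 × 11 = 2310.

2310 seconds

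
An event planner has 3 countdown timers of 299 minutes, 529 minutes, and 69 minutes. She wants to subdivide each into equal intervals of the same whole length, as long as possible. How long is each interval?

23 minutes

The interval must divide each timer length; the longest such is the gcd.
299 = 13 × 23
529 = 23^2
69 = 3 × 23
gcd(299, 529, 69) = 23.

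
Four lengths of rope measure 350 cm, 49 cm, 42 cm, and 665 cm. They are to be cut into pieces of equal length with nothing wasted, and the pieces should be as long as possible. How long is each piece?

7 cm

The greatest length dividing all of 350, 49, 42, and 665 is their gcd.
350 = 2 × 5^2 × 7
49 = 7^2
42 = 2 × 3 × 7
665 = 5 × 7 × 19
gcd(350, 49, 42, 665) = 7.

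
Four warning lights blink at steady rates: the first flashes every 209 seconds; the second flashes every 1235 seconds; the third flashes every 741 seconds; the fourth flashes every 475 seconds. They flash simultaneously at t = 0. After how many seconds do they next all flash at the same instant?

203775 seconds

The first simultaneous occurrence is after LCM of the individual periods.
209 = 11 × 19
1235 = 5 × 13 × 19
741 = 3 × 13 × 19
475 = 5^2 × 19
LCM(209, 1235, 741, 475) = 3 × 5^2 × 11 × 13 × 19 = 203775.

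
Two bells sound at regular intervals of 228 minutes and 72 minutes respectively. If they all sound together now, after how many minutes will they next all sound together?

1368 minutes

The first simultaneous occurrence is after LCM of the individual periods.
228 = 2^2 × 3 × 19
72 = 2^3 × 3^2
LCM(228, 72) = 2^3 × 3^2 × 19 = 1368.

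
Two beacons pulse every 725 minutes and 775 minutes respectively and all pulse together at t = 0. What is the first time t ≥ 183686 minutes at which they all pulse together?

Joint pulses occur at multiples of LCM(725, 775).
725 = 5^2 × 29
775 = 5^2 × 31
LCM(725, 775) = 5^2 × 29 × 31 = 22475.
Smallest multiple of 22475 that is ≥ 183686: ⌈183686/22475⌉ × 22475 = 9 × 22475 = 202275.

202275 minutes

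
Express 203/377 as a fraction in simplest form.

203 = 7 × 29
377 = 13 × 29
gcd(203, 377) = 29.
Divide numerator and denominator by 29: 203/377 = 7/13.

7/13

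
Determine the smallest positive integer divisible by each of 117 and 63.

819

117 = 3^2 × 13
63 = 3^2 × 7
LCM(117, 63) = 3^2 × 7 × 13 = 819.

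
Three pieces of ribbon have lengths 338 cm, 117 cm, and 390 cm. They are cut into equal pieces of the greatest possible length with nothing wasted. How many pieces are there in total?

65

Piece length = gcd(338, 117, 390).
338 = 2 × 13^2
117 = 3^2 × 13
390 = 2 × 3 × 5 × 13
gcd(338, 117, 390) = 13.
Total pieces = 338/13 + 117/13 + 390/13 = 26 + 9 + 30 = 65.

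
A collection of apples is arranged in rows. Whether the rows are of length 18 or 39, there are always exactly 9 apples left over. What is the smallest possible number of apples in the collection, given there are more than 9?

243

N − 9 must be a common multiple of 18 and 39.
18 = 2 × 3^2
39 = 3 × 13
LCM(18, 39) = 2 × 3^2 × 13 = 234.
Smallest N > 9 is LCM + 9 = 234 + 9 = 243.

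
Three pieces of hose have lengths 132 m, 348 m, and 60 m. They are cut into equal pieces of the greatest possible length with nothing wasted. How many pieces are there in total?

45

Piece length = gcd(132, 348, 60).
132 = 2^2 × 3 × 11
348 = 2^2 × 3 × 29
60 = 2^2 × 3 × 5
gcd(132, 348, 60) = 2^2 × 3 = 12.
Total pieces = 132/12 + 348/12 + 60/12 = 11 + 29 + 5 = 45.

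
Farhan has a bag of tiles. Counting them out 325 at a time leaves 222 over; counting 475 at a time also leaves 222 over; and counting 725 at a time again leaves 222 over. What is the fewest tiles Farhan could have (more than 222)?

179297

N − 222 must be a common multiple of 325, 475, and 725.
325 = 5^2 × 13
475 = 5^2 × 19
725 = 5^2 × 29
LCM(325, 475, 725) = 5^2 × 13 × 19 × 29 = 179075.
Smallest N > 222 is LCM + 222 = 179075 + 222 = 179297.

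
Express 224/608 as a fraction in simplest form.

7/19

224 = 2^5 × 7
608 = 2^5 × 19
gcd(224, 608) = 2^5 = 32.
Divide numerator and denominator by 32: 224/608 = 7/19.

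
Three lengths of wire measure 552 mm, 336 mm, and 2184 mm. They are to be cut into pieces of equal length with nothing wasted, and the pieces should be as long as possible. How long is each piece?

24 mm

Each piece length must divide every original length, so the longest possible is gcd(552, 336, 2184).
552 = 2^3 × 3 × 23
336 = 2^4 × 3 × 7
2184 = 2^3 × 3 × 7 × 13
gcd(552, 336, 2184) = 2^3 × 3 = 24.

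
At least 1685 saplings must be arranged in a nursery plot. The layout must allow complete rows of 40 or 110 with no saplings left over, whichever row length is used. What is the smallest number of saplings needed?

1760

The number of saplings must be a common multiple of 40 and 110, so a multiple of their LCM.
40 = 2^3 × 5
110 = 2 × 5 × 11
LCM(40, 110) = 2^3 × 5 × 11 = 440.
Smallest multiple of 440 that is ≥ 1685: ⌈1685/440⌉ × 440 = 4 × 440 = 1760.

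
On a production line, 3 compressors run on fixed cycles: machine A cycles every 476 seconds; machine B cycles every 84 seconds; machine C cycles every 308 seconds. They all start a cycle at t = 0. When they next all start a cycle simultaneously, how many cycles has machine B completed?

All finish a whole number of cycles simultaneously at t = LCM of the periods.
476 = 2^2 × 7 × 17
84 = 2^2 × 3 × 7
308 = 2^2 × 7 × 11
LCM(476, 84, 308) = 2^2 × 3 × 7 × 11 × 17 = 15708.
Cycles for period 84: 15708 / 84 = 187.

187 cycles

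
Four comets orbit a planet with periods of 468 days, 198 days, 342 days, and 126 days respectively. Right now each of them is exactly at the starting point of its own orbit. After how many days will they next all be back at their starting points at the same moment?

684684 days

We need the least common multiple of the intervals.
468 = 2^2 × 3^2 × 13
198 = 2 × 3^2 × 11
342 = 2 × 3^2 × 19
126 = 2 × 3^2 × 7
LCM(468, 198, 342, 126) = 2^2 × 3^2 × 7 × 11 × 13 × 19 = 684684.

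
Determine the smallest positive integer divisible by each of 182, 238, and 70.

15470

182 = 2 × 7 × 13
238 = 2 × 7 × 17
70 = 2 × 5 × 7
LCM(182, 238, 70) = 2 × 5 × 7 × 13 × 17 = 15470.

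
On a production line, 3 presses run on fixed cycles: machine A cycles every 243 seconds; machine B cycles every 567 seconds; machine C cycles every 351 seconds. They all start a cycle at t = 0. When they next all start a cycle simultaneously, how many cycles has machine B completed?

All finish a whole number of cycles simultaneously at t = LCM of the periods.
243 = 3^5
567 = 3^4 × 7
351 = 3^3 × 13
LCM(243, 567, 351) = 3^5 × 7 × 13 = 22113.
Cycles for period 567: 22113 / 567 = 39.

39 cycles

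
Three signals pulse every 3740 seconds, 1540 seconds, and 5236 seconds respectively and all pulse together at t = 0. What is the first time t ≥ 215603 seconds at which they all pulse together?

Joint pulses occur at multiples of LCM(3740, 1540, 5236).
3740 = 2^2 × 5 × 11 × 17
1540 = 2^2 × 5 × 7 × 11
5236 = 2^2 × 7 × 11 × 17
LCM(3740, 1540, 5236) = 2^2 × 5 × 7 × 11 × 17 = 26180.
Smallest multiple of 26180 that is ≥ 215603: ⌈215603/26180⌉ × 26180 = 9 × 26180 = 235620.

235620 seconds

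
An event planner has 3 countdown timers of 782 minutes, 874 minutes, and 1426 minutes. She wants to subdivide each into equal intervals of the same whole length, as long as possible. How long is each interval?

46 minutes

The interval must divide each timer length; the longest such is the gcd.
782 = 2 × 17 × 23
874 = 2 × 19 × 23
1426 = 2 × 23 × 31
gcd(782, 874, 1426) = 2 × 23 = 46.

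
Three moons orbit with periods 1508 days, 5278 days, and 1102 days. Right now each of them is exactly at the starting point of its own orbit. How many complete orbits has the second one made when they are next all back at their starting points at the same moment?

All finish a whole number of cycles simultaneously at t = LCM of the periods.
1508 = 2^2 × 13 × 29
5278 = 2 × 7 × 13 × 29
1102 = 2 × 19 × 29
LCM(1508, 5278, 1102) = 2^2 × 7 × 13 × 19 × 29 = 200564.
Orbits for period 5278: 200564 / 5278 = 38.

38 orbits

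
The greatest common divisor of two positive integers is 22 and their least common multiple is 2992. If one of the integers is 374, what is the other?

176

For two integers, gcd × lcm = product, so the other is (22 × 2992) / 374 = 65824 / 374 = 176.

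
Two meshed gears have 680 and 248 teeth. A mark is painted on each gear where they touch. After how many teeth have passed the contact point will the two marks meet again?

21080 teeth

They coincide at every common multiple of the periods; the first is the LCM.
680 = 2^3 × 5 × 17
248 = 2^3 × 31
LCM(680, 248) = 2^3 × 5 × 17 × 31 = 21080.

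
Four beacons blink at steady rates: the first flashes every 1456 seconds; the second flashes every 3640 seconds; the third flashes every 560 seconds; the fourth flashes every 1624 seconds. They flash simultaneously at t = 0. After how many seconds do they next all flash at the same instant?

211120 seconds

We need the least common multiple of the intervals.
1456 = 2^4 × 7 × 13
3640 = 2^3 × 5 × 7 × 13
560 = 2^4 × 5 × 7
1624 = 2^3 × 7 × 29
LCM(1456, 3640, 560, 1624) = 2^4 × 5 × 7 × 13 × 29 = 211120.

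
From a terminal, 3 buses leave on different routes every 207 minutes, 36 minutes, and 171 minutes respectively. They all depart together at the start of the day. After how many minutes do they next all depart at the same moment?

15732 minutes

We need the least common multiple of the intervals.
207 = 3^2 × 23
36 = 2^2 × 3^2
171 = 3^2 × 19
LCM(207, 36, 171) = 2^2 × 3^2 × 19 × 23 = 15732.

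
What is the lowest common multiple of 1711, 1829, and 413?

1711 = 29 × 59
1829 = 31 × 59
413 = 7 × 59
LCM(1711, 1829, 413) = 7 × 29 × 31 × 59 = 371287.

371287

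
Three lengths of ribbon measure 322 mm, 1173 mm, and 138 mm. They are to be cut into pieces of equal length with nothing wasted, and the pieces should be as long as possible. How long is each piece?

23 mm

Each piece length must divide every original length, so the longest possible is gcd(322, 1173, 138).
322 = 2 × 7 × 23
1173 = 3 × 17 × 23
138 = 2 × 3 × 23
gcd(322, 1173, 138) = 23.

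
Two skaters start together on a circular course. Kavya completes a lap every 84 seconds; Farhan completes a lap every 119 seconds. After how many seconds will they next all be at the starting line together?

They coincide at every common multiple of the periods; the first is the LCM.
84 = 2^2 × 3 × 7
119 = 7 × 17
LCM(84, 119) = 2^2 × 3 × 7 × 17 = 1428.

1428 seconds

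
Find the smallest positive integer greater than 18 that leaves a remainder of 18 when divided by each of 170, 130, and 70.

15488

N − 18 must be a common multiple of 170, 130, and 70.
170 = 2 × 5 × 17
130 = 2 × 5 × 13
70 = 2 × 5 × 7
LCM(170, 130, 70) = 2 × 5 × 7 × 13 × 17 = 15470.
Smallest N > 18 is LCM + 18 = 15470 + 18 = 15488.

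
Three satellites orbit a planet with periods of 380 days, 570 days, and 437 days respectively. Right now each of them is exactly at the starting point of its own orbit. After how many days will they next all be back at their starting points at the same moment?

The first simultaneous occurrence is after LCM of the individual periods.
380 = 2^2 × 5 × 19
570 = 2 × 3 × 5 × 19
437 = 19 × 23
LCM(380, 570, 437) = 2^2 × 3 × 5 × 19 × 23 = 26220.

26220 days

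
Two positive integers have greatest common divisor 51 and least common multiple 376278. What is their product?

19190178

For any two positive integers, gcd × lcm = product = 51 × 376278 = 19190178.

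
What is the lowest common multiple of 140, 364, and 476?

140 = 2^2 × 5 × 7
364 = 2^2 × 7 × 13
476 = 2^2 × 7 × 17
LCM(140, 364, 476) = 2^2 × 5 × 7 × 13 × 17 = 30940.

30940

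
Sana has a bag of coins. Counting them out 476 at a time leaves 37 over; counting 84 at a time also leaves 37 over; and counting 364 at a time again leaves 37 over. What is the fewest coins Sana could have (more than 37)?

18601

N − 37 must be a common multiple of 476, 84, and 364.
476 = 2^2 × 7 × 17
84 = 2^2 × 3 × 7
364 = 2^2 × 7 × 13
LCM(476, 84, 364) = 2^2 × 3 × 7 × 13 × 17 = 18564.
Smallest N > 37 is LCM + 37 = 18564 + 37 = 18601.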